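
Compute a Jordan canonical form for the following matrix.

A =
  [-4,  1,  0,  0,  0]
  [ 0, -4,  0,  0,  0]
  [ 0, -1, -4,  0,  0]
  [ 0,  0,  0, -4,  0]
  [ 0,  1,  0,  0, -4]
J_2(-4) ⊕ J_1(-4) ⊕ J_1(-4) ⊕ J_1(-4)

The characteristic polynomial is
  det(x·I − A) = x^5 + 20*x^4 + 160*x^3 + 640*x^2 + 1280*x + 1024 = (x + 4)^5

Eigenvalues and multiplicities (the geometric multiplicity of λ is n − rank(A − λI), which equals the number of Jordan blocks for λ):
  λ = -4: algebraic multiplicity = 5, geometric multiplicity = 4

Determining the block sizes for each eigenvalue:
  λ = -4: 4 blocks summing to 5 forces exactly one block of size 2 and the rest size 1 → block sizes [2, 1, 1, 1]

Assembling the blocks gives a Jordan form
J =
  [-4,  1,  0,  0,  0]
  [ 0, -4,  0,  0,  0]
  [ 0,  0, -4,  0,  0]
  [ 0,  0,  0, -4,  0]
  [ 0,  0,  0,  0, -4]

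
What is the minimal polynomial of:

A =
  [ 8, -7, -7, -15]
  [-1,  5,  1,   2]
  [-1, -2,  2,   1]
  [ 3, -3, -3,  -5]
x^4 - 10*x^3 + 33*x^2 - 40*x + 16

The characteristic polynomial is χ_A(x) = (x - 4)^2*(x - 1)^2, so the eigenvalues are known. The minimal polynomial is
  m_A(x) = Π_λ (x − λ)^{k_λ}
where k_λ is the size of the *largest* Jordan block for λ (equivalently, the smallest k with (A − λI)^k v = 0 for every generalised eigenvector v of λ).

  λ = 1: largest Jordan block has size 2, contributing (x − 1)^2
  λ = 4: largest Jordan block has size 2, contributing (x − 4)^2

So m_A(x) = (x - 4)^2*(x - 1)^2 = x^4 - 10*x^3 + 33*x^2 - 40*x + 16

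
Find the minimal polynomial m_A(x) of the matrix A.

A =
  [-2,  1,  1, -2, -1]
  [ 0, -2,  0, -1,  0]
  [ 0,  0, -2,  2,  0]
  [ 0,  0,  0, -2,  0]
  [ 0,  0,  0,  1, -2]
x^2 + 4*x + 4

The characteristic polynomial is χ_A(x) = (x + 2)^5, so the eigenvalues are known. The minimal polynomial is
  m_A(x) = Π_λ (x − λ)^{k_λ}
where k_λ is the size of the *largest* Jordan block for λ (equivalently, the smallest k with (A − λI)^k v = 0 for every generalised eigenvector v of λ).

  λ = -2: largest Jordan block has size 2, contributing (x + 2)^2

So m_A(x) = (x + 2)^2 = x^2 + 4*x + 4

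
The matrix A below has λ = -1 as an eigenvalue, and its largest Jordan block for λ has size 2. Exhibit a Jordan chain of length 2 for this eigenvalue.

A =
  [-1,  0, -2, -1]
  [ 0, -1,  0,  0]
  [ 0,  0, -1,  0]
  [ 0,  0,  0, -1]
A Jordan chain for λ = -1 of length 2:
v_1 = (-2, 0, 0, 0)ᵀ
v_2 = (0, 0, 1, 0)ᵀ

Let N = A − (-1)·I. We want v_2 with N^2 v_2 = 0 but N^1 v_2 ≠ 0; then v_{j-1} := N · v_j for j = 2, …, 2.

Pick v_2 = (0, 0, 1, 0)ᵀ.
Then v_1 = N · v_2 = (-2, 0, 0, 0)ᵀ.

Sanity check: (A − (-1)·I) v_1 = (0, 0, 0, 0)ᵀ = 0. ✓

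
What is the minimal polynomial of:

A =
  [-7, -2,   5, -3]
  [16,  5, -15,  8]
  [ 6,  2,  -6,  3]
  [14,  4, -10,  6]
x^3 + x^2

The characteristic polynomial is χ_A(x) = x^2*(x + 1)^2, so the eigenvalues are known. The minimal polynomial is
  m_A(x) = Π_λ (x − λ)^{k_λ}
where k_λ is the size of the *largest* Jordan block for λ (equivalently, the smallest k with (A − λI)^k v = 0 for every generalised eigenvector v of λ).

  λ = -1: largest Jordan block has size 1, contributing (x + 1)
  λ = 0: largest Jordan block has size 2, contributing (x − 0)^2

So m_A(x) = x^2*(x + 1) = x^3 + x^2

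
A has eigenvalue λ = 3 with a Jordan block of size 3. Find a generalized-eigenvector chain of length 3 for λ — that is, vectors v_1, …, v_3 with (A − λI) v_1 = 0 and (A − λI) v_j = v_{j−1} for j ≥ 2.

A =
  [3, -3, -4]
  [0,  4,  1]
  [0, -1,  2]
A Jordan chain for λ = 3 of length 3:
v_1 = (1, 0, 0)ᵀ
v_2 = (-3, 1, -1)ᵀ
v_3 = (0, 1, 0)ᵀ

Let N = A − (3)·I. We want v_3 with N^3 v_3 = 0 but N^2 v_3 ≠ 0; then v_{j-1} := N · v_j for j = 3, …, 2.

Pick v_3 = (0, 1, 0)ᵀ.
Then v_2 = N · v_3 = (-3, 1, -1)ᵀ.
Then v_1 = N · v_2 = (1, 0, 0)ᵀ.

Sanity check: (A − (3)·I) v_1 = (0, 0, 0)ᵀ = 0. ✓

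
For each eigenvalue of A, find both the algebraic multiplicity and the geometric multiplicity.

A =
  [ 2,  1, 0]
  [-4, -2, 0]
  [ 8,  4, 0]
λ = 0: alg = 3, geom = 2

Step 1 — factor the characteristic polynomial to read off the algebraic multiplicities:
  χ_A(x) = x^3

Step 2 — compute geometric multiplicities via the rank-nullity identity g(λ) = n − rank(A − λI):
  rank(A − (0)·I) = 1, so dim ker(A − (0)·I) = n − 1 = 2

Summary:
  λ = 0: algebraic multiplicity = 3, geometric multiplicity = 2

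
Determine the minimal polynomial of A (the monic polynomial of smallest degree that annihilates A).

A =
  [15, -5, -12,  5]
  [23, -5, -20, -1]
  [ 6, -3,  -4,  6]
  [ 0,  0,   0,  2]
x^3 - 6*x^2 + 12*x - 8

The characteristic polynomial is χ_A(x) = (x - 2)^4, so the eigenvalues are known. The minimal polynomial is
  m_A(x) = Π_λ (x − λ)^{k_λ}
where k_λ is the size of the *largest* Jordan block for λ (equivalently, the smallest k with (A − λI)^k v = 0 for every generalised eigenvector v of λ).

  λ = 2: largest Jordan block has size 3, contributing (x − 2)^3

So m_A(x) = (x - 2)^3 = x^3 - 6*x^2 + 12*x - 8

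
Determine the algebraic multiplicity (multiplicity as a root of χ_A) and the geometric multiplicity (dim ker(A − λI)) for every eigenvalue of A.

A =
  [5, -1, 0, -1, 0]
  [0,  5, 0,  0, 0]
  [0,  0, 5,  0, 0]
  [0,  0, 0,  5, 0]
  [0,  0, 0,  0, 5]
λ = 5: alg = 5, geom = 4

Step 1 — factor the characteristic polynomial to read off the algebraic multiplicities:
  χ_A(x) = (x - 5)^5

Step 2 — compute geometric multiplicities via the rank-nullity identity g(λ) = n − rank(A − λI):
  rank(A − (5)·I) = 1, so dim ker(A − (5)·I) = n − 1 = 4

Summary:
  λ = 5: algebraic multiplicity = 5, geometric multiplicity = 4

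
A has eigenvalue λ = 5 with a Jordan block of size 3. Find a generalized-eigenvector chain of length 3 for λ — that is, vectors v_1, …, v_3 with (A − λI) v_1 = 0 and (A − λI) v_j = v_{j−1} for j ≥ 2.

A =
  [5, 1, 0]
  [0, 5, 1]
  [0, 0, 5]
A Jordan chain for λ = 5 of length 3:
v_1 = (1, 0, 0)ᵀ
v_2 = (0, 1, 0)ᵀ
v_3 = (0, 0, 1)ᵀ

Let N = A − (5)·I. We want v_3 with N^3 v_3 = 0 but N^2 v_3 ≠ 0; then v_{j-1} := N · v_j for j = 3, …, 2.

Pick v_3 = (0, 0, 1)ᵀ.
Then v_2 = N · v_3 = (0, 1, 0)ᵀ.
Then v_1 = N · v_2 = (1, 0, 0)ᵀ.

Sanity check: (A − (5)·I) v_1 = (0, 0, 0)ᵀ = 0. ✓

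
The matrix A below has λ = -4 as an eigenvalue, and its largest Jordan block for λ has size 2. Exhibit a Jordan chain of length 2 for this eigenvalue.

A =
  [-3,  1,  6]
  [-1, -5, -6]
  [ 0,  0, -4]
A Jordan chain for λ = -4 of length 2:
v_1 = (1, -1, 0)ᵀ
v_2 = (1, 0, 0)ᵀ

Let N = A − (-4)·I. We want v_2 with N^2 v_2 = 0 but N^1 v_2 ≠ 0; then v_{j-1} := N · v_j for j = 2, …, 2.

Pick v_2 = (1, 0, 0)ᵀ.
Then v_1 = N · v_2 = (1, -1, 0)ᵀ.

Sanity check: (A − (-4)·I) v_1 = (0, 0, 0)ᵀ = 0. ✓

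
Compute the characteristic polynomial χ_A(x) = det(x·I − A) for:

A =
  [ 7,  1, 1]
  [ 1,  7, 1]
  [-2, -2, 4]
x^3 - 18*x^2 + 108*x - 216

Expanding det(x·I − A) (e.g. by cofactor expansion or by noting that A is similar to its Jordan form J, which has the same characteristic polynomial as A) gives
  χ_A(x) = x^3 - 18*x^2 + 108*x - 216
which factors as (x - 6)^3. The eigenvalues (with algebraic multiplicities) are λ = 6 with multiplicity 3.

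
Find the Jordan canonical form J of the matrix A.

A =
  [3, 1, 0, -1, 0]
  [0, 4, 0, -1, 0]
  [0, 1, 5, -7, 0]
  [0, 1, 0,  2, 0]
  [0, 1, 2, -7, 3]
J_2(3) ⊕ J_1(3) ⊕ J_1(3) ⊕ J_1(5)

The characteristic polynomial is
  det(x·I − A) = x^5 - 17*x^4 + 114*x^3 - 378*x^2 + 621*x - 405 = (x - 5)*(x - 3)^4

Eigenvalues and multiplicities (the geometric multiplicity of λ is n − rank(A − λI), which equals the number of Jordan blocks for λ):
  λ = 3: algebraic multiplicity = 4, geometric multiplicity = 3
  λ = 5: algebraic multiplicity = 1, geometric multiplicity = 1

Determining the block sizes for each eigenvalue:
  λ = 3: 3 blocks summing to 4 forces exactly one block of size 2 and the rest size 1 → block sizes [2, 1, 1]
  λ = 5: one block (gm = 1), so the single block has size am = 1 → block sizes [1]

Assembling the blocks gives a Jordan form
J =
  [3, 1, 0, 0, 0]
  [0, 3, 0, 0, 0]
  [0, 0, 3, 0, 0]
  [0, 0, 0, 3, 0]
  [0, 0, 0, 0, 5]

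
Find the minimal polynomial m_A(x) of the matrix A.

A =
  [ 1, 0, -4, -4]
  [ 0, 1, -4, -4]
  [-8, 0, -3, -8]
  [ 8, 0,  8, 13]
x^2 - 6*x + 5

The characteristic polynomial is χ_A(x) = (x - 5)^2*(x - 1)^2, so the eigenvalues are known. The minimal polynomial is
  m_A(x) = Π_λ (x − λ)^{k_λ}
where k_λ is the size of the *largest* Jordan block for λ (equivalently, the smallest k with (A − λI)^k v = 0 for every generalised eigenvector v of λ).

  λ = 1: largest Jordan block has size 1, contributing (x − 1)
  λ = 5: largest Jordan block has size 1, contributing (x − 5)

So m_A(x) = (x - 5)*(x - 1) = x^2 - 6*x + 5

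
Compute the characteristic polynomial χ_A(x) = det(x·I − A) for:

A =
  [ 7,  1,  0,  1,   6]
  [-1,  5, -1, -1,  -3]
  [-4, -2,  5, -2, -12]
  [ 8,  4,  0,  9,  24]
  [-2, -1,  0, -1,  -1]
x^5 - 25*x^4 + 250*x^3 - 1250*x^2 + 3125*x - 3125

Expanding det(x·I − A) (e.g. by cofactor expansion or by noting that A is similar to its Jordan form J, which has the same characteristic polynomial as A) gives
  χ_A(x) = x^5 - 25*x^4 + 250*x^3 - 1250*x^2 + 3125*x - 3125
which factors as (x - 5)^5. The eigenvalues (with algebraic multiplicities) are λ = 5 with multiplicity 5.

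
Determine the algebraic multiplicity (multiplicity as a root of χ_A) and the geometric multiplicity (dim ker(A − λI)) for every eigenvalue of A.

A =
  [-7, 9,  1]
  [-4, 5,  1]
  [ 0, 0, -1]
λ = -1: alg = 3, geom = 1

Step 1 — factor the characteristic polynomial to read off the algebraic multiplicities:
  χ_A(x) = (x + 1)^3

Step 2 — compute geometric multiplicities via the rank-nullity identity g(λ) = n − rank(A − λI):
  rank(A − (-1)·I) = 2, so dim ker(A − (-1)·I) = n − 2 = 1

Summary:
  λ = -1: algebraic multiplicity = 3, geometric multiplicity = 1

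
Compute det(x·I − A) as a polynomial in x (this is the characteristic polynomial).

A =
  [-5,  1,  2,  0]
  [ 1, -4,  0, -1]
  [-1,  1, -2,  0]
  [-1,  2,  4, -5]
x^4 + 16*x^3 + 96*x^2 + 256*x + 256

Expanding det(x·I − A) (e.g. by cofactor expansion or by noting that A is similar to its Jordan form J, which has the same characteristic polynomial as A) gives
  χ_A(x) = x^4 + 16*x^3 + 96*x^2 + 256*x + 256
which factors as (x + 4)^4. The eigenvalues (with algebraic multiplicities) are λ = -4 with multiplicity 4.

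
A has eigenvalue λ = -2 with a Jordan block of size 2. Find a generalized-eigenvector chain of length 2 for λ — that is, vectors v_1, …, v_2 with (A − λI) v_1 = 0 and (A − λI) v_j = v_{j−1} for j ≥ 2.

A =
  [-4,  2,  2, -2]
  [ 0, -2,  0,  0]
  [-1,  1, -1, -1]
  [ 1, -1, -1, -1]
A Jordan chain for λ = -2 of length 2:
v_1 = (-2, 0, -1, 1)ᵀ
v_2 = (1, 0, 0, 0)ᵀ

Let N = A − (-2)·I. We want v_2 with N^2 v_2 = 0 but N^1 v_2 ≠ 0; then v_{j-1} := N · v_j for j = 2, …, 2.

Pick v_2 = (1, 0, 0, 0)ᵀ.
Then v_1 = N · v_2 = (-2, 0, -1, 1)ᵀ.

Sanity check: (A − (-2)·I) v_1 = (0, 0, 0, 0)ᵀ = 0. ✓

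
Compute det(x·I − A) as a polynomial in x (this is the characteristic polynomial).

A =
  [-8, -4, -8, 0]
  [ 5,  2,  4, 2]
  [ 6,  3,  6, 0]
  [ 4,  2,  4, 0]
x^4

Expanding det(x·I − A) (e.g. by cofactor expansion or by noting that A is similar to its Jordan form J, which has the same characteristic polynomial as A) gives
  χ_A(x) = x^4
which factors as x^4. The eigenvalues (with algebraic multiplicities) are λ = 0 with multiplicity 4.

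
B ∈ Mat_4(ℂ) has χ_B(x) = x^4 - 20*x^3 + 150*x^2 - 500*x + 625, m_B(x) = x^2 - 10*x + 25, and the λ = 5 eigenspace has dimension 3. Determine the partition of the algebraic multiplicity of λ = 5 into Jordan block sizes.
Block sizes for λ = 5: [2, 1, 1]

Step 1 — from the characteristic polynomial, algebraic multiplicity of λ = 5 is 4. From dim ker(B − (5)·I) = 3, there are exactly 3 Jordan blocks for λ = 5.
Step 2 — from the minimal polynomial, the factor (x − 5)^2 tells us the largest block for λ = 5 has size 2.
Step 3 — with total size 4, 3 blocks, and largest block 2, the block sizes (in nonincreasing order) are [2, 1, 1].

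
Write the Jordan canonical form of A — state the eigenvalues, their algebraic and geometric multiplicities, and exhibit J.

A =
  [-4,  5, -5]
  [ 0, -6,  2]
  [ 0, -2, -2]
J_2(-4) ⊕ J_1(-4)

The characteristic polynomial is
  det(x·I − A) = x^3 + 12*x^2 + 48*x + 64 = (x + 4)^3

Eigenvalues and multiplicities (the geometric multiplicity of λ is n − rank(A − λI), which equals the number of Jordan blocks for λ):
  λ = -4: algebraic multiplicity = 3, geometric multiplicity = 2

Determining the block sizes for each eigenvalue:
  λ = -4: 2 blocks summing to 3 forces exactly one block of size 2 and the rest size 1 → block sizes [2, 1]

Assembling the blocks gives a Jordan form
J =
  [-4,  1,  0]
  [ 0, -4,  0]
  [ 0,  0, -4]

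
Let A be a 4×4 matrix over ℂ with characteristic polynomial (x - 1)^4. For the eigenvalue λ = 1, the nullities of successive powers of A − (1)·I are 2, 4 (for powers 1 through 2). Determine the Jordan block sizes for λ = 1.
Block sizes for λ = 1: [2, 2]

From the dimensions of kernels of powers, the number of Jordan blocks of size at least j is d_j − d_{j−1} where d_j = dim ker(N^j) (with d_0 = 0). Computing the differences gives [2, 2].
The number of blocks of size exactly k is (#blocks of size ≥ k) − (#blocks of size ≥ k + 1), so the partition is: 2 block(s) of size 2.
In nonincreasing order the block sizes are [2, 2].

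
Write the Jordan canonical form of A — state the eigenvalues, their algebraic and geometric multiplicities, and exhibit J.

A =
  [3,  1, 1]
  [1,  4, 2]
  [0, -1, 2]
J_3(3)

The characteristic polynomial is
  det(x·I − A) = x^3 - 9*x^2 + 27*x - 27 = (x - 3)^3

Eigenvalues and multiplicities (the geometric multiplicity of λ is n − rank(A − λI), which equals the number of Jordan blocks for λ):
  λ = 3: algebraic multiplicity = 3, geometric multiplicity = 1

Determining the block sizes for each eigenvalue:
  λ = 3: one block (gm = 1), so the single block has size am = 3 → block sizes [3]

Assembling the blocks gives a Jordan form
J =
  [3, 1, 0]
  [0, 3, 1]
  [0, 0, 3]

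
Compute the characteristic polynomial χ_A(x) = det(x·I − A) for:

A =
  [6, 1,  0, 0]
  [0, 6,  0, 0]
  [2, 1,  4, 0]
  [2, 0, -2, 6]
x^4 - 22*x^3 + 180*x^2 - 648*x + 864

Expanding det(x·I − A) (e.g. by cofactor expansion or by noting that A is similar to its Jordan form J, which has the same characteristic polynomial as A) gives
  χ_A(x) = x^4 - 22*x^3 + 180*x^2 - 648*x + 864
which factors as (x - 6)^3*(x - 4). The eigenvalues (with algebraic multiplicities) are λ = 4 with multiplicity 1, λ = 6 with multiplicity 3.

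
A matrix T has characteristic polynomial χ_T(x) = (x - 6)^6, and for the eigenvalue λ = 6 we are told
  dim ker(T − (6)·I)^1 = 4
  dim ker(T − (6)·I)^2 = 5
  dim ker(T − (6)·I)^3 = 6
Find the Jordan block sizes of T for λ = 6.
Block sizes for λ = 6: [3, 1, 1, 1]

From the dimensions of kernels of powers, the number of Jordan blocks of size at least j is d_j − d_{j−1} where d_j = dim ker(N^j) (with d_0 = 0). Computing the differences gives [4, 1, 1].
The number of blocks of size exactly k is (#blocks of size ≥ k) − (#blocks of size ≥ k + 1), so the partition is: 3 block(s) of size 1, 1 block(s) of size 3.
In nonincreasing order the block sizes are [3, 1, 1, 1].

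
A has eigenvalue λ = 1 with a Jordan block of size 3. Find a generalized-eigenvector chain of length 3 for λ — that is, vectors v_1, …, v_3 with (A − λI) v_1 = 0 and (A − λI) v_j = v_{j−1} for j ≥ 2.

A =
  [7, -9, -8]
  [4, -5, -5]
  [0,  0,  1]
A Jordan chain for λ = 1 of length 3:
v_1 = (-3, -2, 0)ᵀ
v_2 = (-8, -5, 0)ᵀ
v_3 = (0, 0, 1)ᵀ

Let N = A − (1)·I. We want v_3 with N^3 v_3 = 0 but N^2 v_3 ≠ 0; then v_{j-1} := N · v_j for j = 3, …, 2.

Pick v_3 = (0, 0, 1)ᵀ.
Then v_2 = N · v_3 = (-8, -5, 0)ᵀ.
Then v_1 = N · v_2 = (-3, -2, 0)ᵀ.

Sanity check: (A − (1)·I) v_1 = (0, 0, 0)ᵀ = 0. ✓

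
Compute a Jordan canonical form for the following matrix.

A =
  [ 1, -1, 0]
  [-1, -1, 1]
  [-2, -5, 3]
J_3(1)

The characteristic polynomial is
  det(x·I − A) = x^3 - 3*x^2 + 3*x - 1 = (x - 1)^3

Eigenvalues and multiplicities (the geometric multiplicity of λ is n − rank(A − λI), which equals the number of Jordan blocks for λ):
  λ = 1: algebraic multiplicity = 3, geometric multiplicity = 1

Determining the block sizes for each eigenvalue:
  λ = 1: one block (gm = 1), so the single block has size am = 3 → block sizes [3]

Assembling the blocks gives a Jordan form
J =
  [1, 1, 0]
  [0, 1, 1]
  [0, 0, 1]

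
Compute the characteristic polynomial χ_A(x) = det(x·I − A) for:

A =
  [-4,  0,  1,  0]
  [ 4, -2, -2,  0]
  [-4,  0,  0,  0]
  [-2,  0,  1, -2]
x^4 + 8*x^3 + 24*x^2 + 32*x + 16

Expanding det(x·I − A) (e.g. by cofactor expansion or by noting that A is similar to its Jordan form J, which has the same characteristic polynomial as A) gives
  χ_A(x) = x^4 + 8*x^3 + 24*x^2 + 32*x + 16
which factors as (x + 2)^4. The eigenvalues (with algebraic multiplicities) are λ = -2 with multiplicity 4.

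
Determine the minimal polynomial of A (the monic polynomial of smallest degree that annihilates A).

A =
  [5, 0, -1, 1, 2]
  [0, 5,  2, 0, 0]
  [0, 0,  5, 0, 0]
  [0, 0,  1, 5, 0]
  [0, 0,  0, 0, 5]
x^3 - 15*x^2 + 75*x - 125

The characteristic polynomial is χ_A(x) = (x - 5)^5, so the eigenvalues are known. The minimal polynomial is
  m_A(x) = Π_λ (x − λ)^{k_λ}
where k_λ is the size of the *largest* Jordan block for λ (equivalently, the smallest k with (A − λI)^k v = 0 for every generalised eigenvector v of λ).

  λ = 5: largest Jordan block has size 3, contributing (x − 5)^3

So m_A(x) = (x - 5)^3 = x^3 - 15*x^2 + 75*x - 125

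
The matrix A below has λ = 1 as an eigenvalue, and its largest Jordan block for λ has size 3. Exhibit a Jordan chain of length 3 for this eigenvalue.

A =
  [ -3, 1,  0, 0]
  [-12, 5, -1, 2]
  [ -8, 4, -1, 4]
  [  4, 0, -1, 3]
A Jordan chain for λ = 1 of length 3:
v_1 = (4, 16, 16, 0)ᵀ
v_2 = (-4, -12, -8, 4)ᵀ
v_3 = (1, 0, 0, 0)ᵀ

Let N = A − (1)·I. We want v_3 with N^3 v_3 = 0 but N^2 v_3 ≠ 0; then v_{j-1} := N · v_j for j = 3, …, 2.

Pick v_3 = (1, 0, 0, 0)ᵀ.
Then v_2 = N · v_3 = (-4, -12, -8, 4)ᵀ.
Then v_1 = N · v_2 = (4, 16, 16, 0)ᵀ.

Sanity check: (A − (1)·I) v_1 = (0, 0, 0, 0)ᵀ = 0. ✓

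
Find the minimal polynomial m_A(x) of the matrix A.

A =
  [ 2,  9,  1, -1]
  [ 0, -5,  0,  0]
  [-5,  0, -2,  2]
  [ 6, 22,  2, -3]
x^4 + 8*x^3 + 18*x^2 + 16*x + 5

The characteristic polynomial is χ_A(x) = (x + 1)^3*(x + 5), so the eigenvalues are known. The minimal polynomial is
  m_A(x) = Π_λ (x − λ)^{k_λ}
where k_λ is the size of the *largest* Jordan block for λ (equivalently, the smallest k with (A − λI)^k v = 0 for every generalised eigenvector v of λ).

  λ = -5: largest Jordan block has size 1, contributing (x + 5)
  λ = -1: largest Jordan block has size 3, contributing (x + 1)^3

So m_A(x) = (x + 1)^3*(x + 5) = x^4 + 8*x^3 + 18*x^2 + 16*x + 5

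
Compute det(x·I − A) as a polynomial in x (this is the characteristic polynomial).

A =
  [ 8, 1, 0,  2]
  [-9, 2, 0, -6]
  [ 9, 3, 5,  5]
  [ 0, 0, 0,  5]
x^4 - 20*x^3 + 150*x^2 - 500*x + 625

Expanding det(x·I − A) (e.g. by cofactor expansion or by noting that A is similar to its Jordan form J, which has the same characteristic polynomial as A) gives
  χ_A(x) = x^4 - 20*x^3 + 150*x^2 - 500*x + 625
which factors as (x - 5)^4. The eigenvalues (with algebraic multiplicities) are λ = 5 with multiplicity 4.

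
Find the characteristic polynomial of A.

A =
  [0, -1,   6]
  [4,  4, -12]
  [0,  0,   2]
x^3 - 6*x^2 + 12*x - 8

Expanding det(x·I − A) (e.g. by cofactor expansion or by noting that A is similar to its Jordan form J, which has the same characteristic polynomial as A) gives
  χ_A(x) = x^3 - 6*x^2 + 12*x - 8
which factors as (x - 2)^3. The eigenvalues (with algebraic multiplicities) are λ = 2 with multiplicity 3.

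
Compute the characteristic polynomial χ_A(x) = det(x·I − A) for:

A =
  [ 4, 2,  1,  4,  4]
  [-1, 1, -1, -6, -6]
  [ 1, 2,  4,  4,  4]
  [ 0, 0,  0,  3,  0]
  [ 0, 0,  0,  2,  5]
x^5 - 17*x^4 + 114*x^3 - 378*x^2 + 621*x - 405

Expanding det(x·I − A) (e.g. by cofactor expansion or by noting that A is similar to its Jordan form J, which has the same characteristic polynomial as A) gives
  χ_A(x) = x^5 - 17*x^4 + 114*x^3 - 378*x^2 + 621*x - 405
which factors as (x - 5)*(x - 3)^4. The eigenvalues (with algebraic multiplicities) are λ = 3 with multiplicity 4, λ = 5 with multiplicity 1.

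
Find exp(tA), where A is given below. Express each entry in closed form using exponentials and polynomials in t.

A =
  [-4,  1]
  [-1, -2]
e^{tA} =
  [-t*exp(-3*t) + exp(-3*t), t*exp(-3*t)]
  [-t*exp(-3*t), t*exp(-3*t) + exp(-3*t)]

Strategy: write A = P · J · P⁻¹ where J is a Jordan canonical form, so e^{tA} = P · e^{tJ} · P⁻¹, and e^{tJ} can be computed block-by-block.

A has Jordan form
J =
  [-3,  1]
  [ 0, -3]
(up to reordering of blocks).

Per-block formulas:
  For a 2×2 Jordan block J_2(-3): exp(t · J_2(-3)) = e^(-3t)·(I + t·N), where N is the 2×2 nilpotent shift.

After assembling e^{tJ} and conjugating by P, we get:

e^{tA} =
  [-t*exp(-3*t) + exp(-3*t), t*exp(-3*t)]
  [-t*exp(-3*t), t*exp(-3*t) + exp(-3*t)]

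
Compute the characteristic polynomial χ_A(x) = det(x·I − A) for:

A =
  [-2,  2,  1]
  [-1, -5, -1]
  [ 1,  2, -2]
x^3 + 9*x^2 + 27*x + 27

Expanding det(x·I − A) (e.g. by cofactor expansion or by noting that A is similar to its Jordan form J, which has the same characteristic polynomial as A) gives
  χ_A(x) = x^3 + 9*x^2 + 27*x + 27
which factors as (x + 3)^3. The eigenvalues (with algebraic multiplicities) are λ = -3 with multiplicity 3.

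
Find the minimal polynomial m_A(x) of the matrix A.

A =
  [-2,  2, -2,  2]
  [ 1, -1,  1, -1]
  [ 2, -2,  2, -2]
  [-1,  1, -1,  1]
x^2

The characteristic polynomial is χ_A(x) = x^4, so the eigenvalues are known. The minimal polynomial is
  m_A(x) = Π_λ (x − λ)^{k_λ}
where k_λ is the size of the *largest* Jordan block for λ (equivalently, the smallest k with (A − λI)^k v = 0 for every generalised eigenvector v of λ).

  λ = 0: largest Jordan block has size 2, contributing (x − 0)^2

So m_A(x) = x^2 = x^2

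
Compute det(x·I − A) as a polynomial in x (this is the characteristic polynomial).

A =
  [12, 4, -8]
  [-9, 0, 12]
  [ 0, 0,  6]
x^3 - 18*x^2 + 108*x - 216

Expanding det(x·I − A) (e.g. by cofactor expansion or by noting that A is similar to its Jordan form J, which has the same characteristic polynomial as A) gives
  χ_A(x) = x^3 - 18*x^2 + 108*x - 216
which factors as (x - 6)^3. The eigenvalues (with algebraic multiplicities) are λ = 6 with multiplicity 3.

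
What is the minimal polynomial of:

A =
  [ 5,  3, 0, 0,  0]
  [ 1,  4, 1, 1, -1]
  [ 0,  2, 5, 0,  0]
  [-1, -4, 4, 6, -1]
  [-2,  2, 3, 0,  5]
x^3 - 15*x^2 + 75*x - 125

The characteristic polynomial is χ_A(x) = (x - 5)^5, so the eigenvalues are known. The minimal polynomial is
  m_A(x) = Π_λ (x − λ)^{k_λ}
where k_λ is the size of the *largest* Jordan block for λ (equivalently, the smallest k with (A − λI)^k v = 0 for every generalised eigenvector v of λ).

  λ = 5: largest Jordan block has size 3, contributing (x − 5)^3

So m_A(x) = (x - 5)^3 = x^3 - 15*x^2 + 75*x - 125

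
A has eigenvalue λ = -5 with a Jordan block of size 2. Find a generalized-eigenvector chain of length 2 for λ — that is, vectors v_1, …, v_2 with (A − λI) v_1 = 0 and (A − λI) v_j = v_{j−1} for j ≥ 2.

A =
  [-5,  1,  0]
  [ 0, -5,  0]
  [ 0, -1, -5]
A Jordan chain for λ = -5 of length 2:
v_1 = (1, 0, -1)ᵀ
v_2 = (0, 1, 0)ᵀ

Let N = A − (-5)·I. We want v_2 with N^2 v_2 = 0 but N^1 v_2 ≠ 0; then v_{j-1} := N · v_j for j = 2, …, 2.

Pick v_2 = (0, 1, 0)ᵀ.
Then v_1 = N · v_2 = (1, 0, -1)ᵀ.

Sanity check: (A − (-5)·I) v_1 = (0, 0, 0)ᵀ = 0. ✓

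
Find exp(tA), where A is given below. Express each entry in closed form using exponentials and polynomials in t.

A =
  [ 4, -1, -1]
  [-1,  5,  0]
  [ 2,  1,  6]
e^{tA} =
  [-t*exp(5*t) + exp(5*t), -t*exp(5*t), -t*exp(5*t)]
  [t^2*exp(5*t)/2 - t*exp(5*t), t^2*exp(5*t)/2 + exp(5*t), t^2*exp(5*t)/2]
  [-t^2*exp(5*t)/2 + 2*t*exp(5*t), -t^2*exp(5*t)/2 + t*exp(5*t), -t^2*exp(5*t)/2 + t*exp(5*t) + exp(5*t)]

Strategy: write A = P · J · P⁻¹ where J is a Jordan canonical form, so e^{tA} = P · e^{tJ} · P⁻¹, and e^{tJ} can be computed block-by-block.

A has Jordan form
J =
  [5, 1, 0]
  [0, 5, 1]
  [0, 0, 5]
(up to reordering of blocks).

Per-block formulas:
  For a 3×3 Jordan block J_3(5): exp(t · J_3(5)) = e^(5t)·(I + t·N + (t^2/2)·N^2), where N is the 3×3 nilpotent shift.

After assembling e^{tJ} and conjugating by P, we get:

e^{tA} =
  [-t*exp(5*t) + exp(5*t), -t*exp(5*t), -t*exp(5*t)]
  [t^2*exp(5*t)/2 - t*exp(5*t), t^2*exp(5*t)/2 + exp(5*t), t^2*exp(5*t)/2]
  [-t^2*exp(5*t)/2 + 2*t*exp(5*t), -t^2*exp(5*t)/2 + t*exp(5*t), -t^2*exp(5*t)/2 + t*exp(5*t) + exp(5*t)]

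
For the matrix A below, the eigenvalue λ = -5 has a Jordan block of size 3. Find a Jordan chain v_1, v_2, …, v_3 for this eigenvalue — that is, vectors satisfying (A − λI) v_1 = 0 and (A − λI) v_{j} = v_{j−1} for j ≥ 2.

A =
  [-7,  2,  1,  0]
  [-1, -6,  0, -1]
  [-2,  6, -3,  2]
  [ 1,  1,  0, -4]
A Jordan chain for λ = -5 of length 3:
v_1 = (0, 2, -4, -2)ᵀ
v_2 = (-2, -1, -2, 1)ᵀ
v_3 = (1, 0, 0, 0)ᵀ

Let N = A − (-5)·I. We want v_3 with N^3 v_3 = 0 but N^2 v_3 ≠ 0; then v_{j-1} := N · v_j for j = 3, …, 2.

Pick v_3 = (1, 0, 0, 0)ᵀ.
Then v_2 = N · v_3 = (-2, -1, -2, 1)ᵀ.
Then v_1 = N · v_2 = (0, 2, -4, -2)ᵀ.

Sanity check: (A − (-5)·I) v_1 = (0, 0, 0, 0)ᵀ = 0. ✓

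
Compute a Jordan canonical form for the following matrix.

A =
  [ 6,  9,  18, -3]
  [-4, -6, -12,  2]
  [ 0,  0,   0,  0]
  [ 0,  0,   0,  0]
J_2(0) ⊕ J_1(0) ⊕ J_1(0)

The characteristic polynomial is
  det(x·I − A) = x^4

Eigenvalues and multiplicities (the geometric multiplicity of λ is n − rank(A − λI), which equals the number of Jordan blocks for λ):
  λ = 0: algebraic multiplicity = 4, geometric multiplicity = 3

Determining the block sizes for each eigenvalue:
  λ = 0: 3 blocks summing to 4 forces exactly one block of size 2 and the rest size 1 → block sizes [2, 1, 1]

Assembling the blocks gives a Jordan form
J =
  [0, 1, 0, 0]
  [0, 0, 0, 0]
  [0, 0, 0, 0]
  [0, 0, 0, 0]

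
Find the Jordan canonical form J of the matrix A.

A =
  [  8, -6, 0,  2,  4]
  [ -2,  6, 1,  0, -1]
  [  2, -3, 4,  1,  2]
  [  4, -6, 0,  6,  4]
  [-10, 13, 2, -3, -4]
J_3(4) ⊕ J_1(4) ⊕ J_1(4)

The characteristic polynomial is
  det(x·I − A) = x^5 - 20*x^4 + 160*x^3 - 640*x^2 + 1280*x - 1024 = (x - 4)^5

Eigenvalues and multiplicities (the geometric multiplicity of λ is n − rank(A − λI), which equals the number of Jordan blocks for λ):
  λ = 4: algebraic multiplicity = 5, geometric multiplicity = 3

Determining the block sizes for each eigenvalue:
  λ = 4: with am = 5 and gm = 3, the partition is not yet determined (e.g. several partitions of 5 into 3 parts exist). Let N = A − (4)·I. Computing rank(N^1) = 2, rank(N^2) = 1, rank(N^3) = 0; the number of blocks of size ≥ j is rank(N^{j−1}) − rank(N^j), giving [3, 1, 1]. So we have 1 block(s) of size 3, 2 block(s) of size 1 → block sizes [3, 1, 1]

Assembling the blocks gives a Jordan form
J =
  [4, 1, 0, 0, 0]
  [0, 4, 1, 0, 0]
  [0, 0, 4, 0, 0]
  [0, 0, 0, 4, 0]
  [0, 0, 0, 0, 4]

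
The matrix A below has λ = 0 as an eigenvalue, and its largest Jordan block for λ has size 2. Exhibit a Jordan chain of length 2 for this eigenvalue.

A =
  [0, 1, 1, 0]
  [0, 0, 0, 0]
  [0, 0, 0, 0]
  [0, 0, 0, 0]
A Jordan chain for λ = 0 of length 2:
v_1 = (1, 0, 0, 0)ᵀ
v_2 = (0, 1, 0, 0)ᵀ

Let N = A − (0)·I. We want v_2 with N^2 v_2 = 0 but N^1 v_2 ≠ 0; then v_{j-1} := N · v_j for j = 2, …, 2.

Pick v_2 = (0, 1, 0, 0)ᵀ.
Then v_1 = N · v_2 = (1, 0, 0, 0)ᵀ.

Sanity check: (A − (0)·I) v_1 = (0, 0, 0, 0)ᵀ = 0. ✓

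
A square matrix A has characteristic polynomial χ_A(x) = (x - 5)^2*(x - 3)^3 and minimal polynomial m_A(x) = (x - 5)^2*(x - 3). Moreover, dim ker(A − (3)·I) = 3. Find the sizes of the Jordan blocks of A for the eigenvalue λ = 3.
Block sizes for λ = 3: [1, 1, 1]

Step 1 — from the characteristic polynomial, algebraic multiplicity of λ = 3 is 3. From dim ker(A − (3)·I) = 3, there are exactly 3 Jordan blocks for λ = 3.
Step 2 — from the minimal polynomial, the factor (x − 3) tells us the largest block for λ = 3 has size 1.
Step 3 — with total size 3, 3 blocks, and largest block 1, the block sizes (in nonincreasing order) are [1, 1, 1].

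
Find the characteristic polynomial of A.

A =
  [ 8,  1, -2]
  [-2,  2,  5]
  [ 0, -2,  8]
x^3 - 18*x^2 + 108*x - 216

Expanding det(x·I − A) (e.g. by cofactor expansion or by noting that A is similar to its Jordan form J, which has the same characteristic polynomial as A) gives
  χ_A(x) = x^3 - 18*x^2 + 108*x - 216
which factors as (x - 6)^3. The eigenvalues (with algebraic multiplicities) are λ = 6 with multiplicity 3.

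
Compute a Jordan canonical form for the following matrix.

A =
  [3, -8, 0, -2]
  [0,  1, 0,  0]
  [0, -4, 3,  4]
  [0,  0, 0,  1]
J_1(1) ⊕ J_1(1) ⊕ J_1(3) ⊕ J_1(3)

The characteristic polynomial is
  det(x·I − A) = x^4 - 8*x^3 + 22*x^2 - 24*x + 9 = (x - 3)^2*(x - 1)^2

Eigenvalues and multiplicities (the geometric multiplicity of λ is n − rank(A − λI), which equals the number of Jordan blocks for λ):
  λ = 1: algebraic multiplicity = 2, geometric multiplicity = 2
  λ = 3: algebraic multiplicity = 2, geometric multiplicity = 2

Determining the block sizes for each eigenvalue:
  λ = 1: gm = am = 2, so every block has size 1 → block sizes [1, 1]
  λ = 3: gm = am = 2, so every block has size 1 → block sizes [1, 1]

Assembling the blocks gives a Jordan form
J =
  [1, 0, 0, 0]
  [0, 1, 0, 0]
  [0, 0, 3, 0]
  [0, 0, 0, 3]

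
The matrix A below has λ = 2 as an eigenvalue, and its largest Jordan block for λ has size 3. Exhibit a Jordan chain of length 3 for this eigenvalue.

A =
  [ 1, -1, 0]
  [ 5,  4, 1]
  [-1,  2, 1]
A Jordan chain for λ = 2 of length 3:
v_1 = (-4, 4, 12)ᵀ
v_2 = (-1, 5, -1)ᵀ
v_3 = (1, 0, 0)ᵀ

Let N = A − (2)·I. We want v_3 with N^3 v_3 = 0 but N^2 v_3 ≠ 0; then v_{j-1} := N · v_j for j = 3, …, 2.

Pick v_3 = (1, 0, 0)ᵀ.
Then v_2 = N · v_3 = (-1, 5, -1)ᵀ.
Then v_1 = N · v_2 = (-4, 4, 12)ᵀ.

Sanity check: (A − (2)·I) v_1 = (0, 0, 0)ᵀ = 0. ✓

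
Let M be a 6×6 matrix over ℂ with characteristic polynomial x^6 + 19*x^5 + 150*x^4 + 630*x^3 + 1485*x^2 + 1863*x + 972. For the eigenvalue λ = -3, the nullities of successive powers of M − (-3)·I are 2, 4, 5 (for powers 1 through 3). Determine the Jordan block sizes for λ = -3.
Block sizes for λ = -3: [3, 2]

From the dimensions of kernels of powers, the number of Jordan blocks of size at least j is d_j − d_{j−1} where d_j = dim ker(N^j) (with d_0 = 0). Computing the differences gives [2, 2, 1].
The number of blocks of size exactly k is (#blocks of size ≥ k) − (#blocks of size ≥ k + 1), so the partition is: 1 block(s) of size 2, 1 block(s) of size 3.
In nonincreasing order the block sizes are [3, 2].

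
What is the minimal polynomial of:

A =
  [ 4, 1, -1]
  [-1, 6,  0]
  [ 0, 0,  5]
x^3 - 15*x^2 + 75*x - 125

The characteristic polynomial is χ_A(x) = (x - 5)^3, so the eigenvalues are known. The minimal polynomial is
  m_A(x) = Π_λ (x − λ)^{k_λ}
where k_λ is the size of the *largest* Jordan block for λ (equivalently, the smallest k with (A − λI)^k v = 0 for every generalised eigenvector v of λ).

  λ = 5: largest Jordan block has size 3, contributing (x − 5)^3

So m_A(x) = (x - 5)^3 = x^3 - 15*x^2 + 75*x - 125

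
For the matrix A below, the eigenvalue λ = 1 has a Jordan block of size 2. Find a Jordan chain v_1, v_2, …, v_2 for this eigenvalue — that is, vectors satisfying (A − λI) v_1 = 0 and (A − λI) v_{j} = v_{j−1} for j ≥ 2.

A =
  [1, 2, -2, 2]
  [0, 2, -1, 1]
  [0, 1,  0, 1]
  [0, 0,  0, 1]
A Jordan chain for λ = 1 of length 2:
v_1 = (2, 1, 1, 0)ᵀ
v_2 = (0, 1, 0, 0)ᵀ

Let N = A − (1)·I. We want v_2 with N^2 v_2 = 0 but N^1 v_2 ≠ 0; then v_{j-1} := N · v_j for j = 2, …, 2.

Pick v_2 = (0, 1, 0, 0)ᵀ.
Then v_1 = N · v_2 = (2, 1, 1, 0)ᵀ.

Sanity check: (A − (1)·I) v_1 = (0, 0, 0, 0)ᵀ = 0. ✓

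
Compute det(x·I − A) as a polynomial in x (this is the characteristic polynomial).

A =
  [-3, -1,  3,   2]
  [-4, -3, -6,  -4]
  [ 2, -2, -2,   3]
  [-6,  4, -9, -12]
x^4 + 20*x^3 + 150*x^2 + 500*x + 625

Expanding det(x·I − A) (e.g. by cofactor expansion or by noting that A is similar to its Jordan form J, which has the same characteristic polynomial as A) gives
  χ_A(x) = x^4 + 20*x^3 + 150*x^2 + 500*x + 625
which factors as (x + 5)^4. The eigenvalues (with algebraic multiplicities) are λ = -5 with multiplicity 4.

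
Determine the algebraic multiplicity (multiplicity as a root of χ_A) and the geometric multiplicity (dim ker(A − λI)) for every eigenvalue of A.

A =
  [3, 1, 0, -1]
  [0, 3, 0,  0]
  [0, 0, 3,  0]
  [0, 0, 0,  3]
λ = 3: alg = 4, geom = 3

Step 1 — factor the characteristic polynomial to read off the algebraic multiplicities:
  χ_A(x) = (x - 3)^4

Step 2 — compute geometric multiplicities via the rank-nullity identity g(λ) = n − rank(A − λI):
  rank(A − (3)·I) = 1, so dim ker(A − (3)·I) = n − 1 = 3

Summary:
  λ = 3: algebraic multiplicity = 4, geometric multiplicity = 3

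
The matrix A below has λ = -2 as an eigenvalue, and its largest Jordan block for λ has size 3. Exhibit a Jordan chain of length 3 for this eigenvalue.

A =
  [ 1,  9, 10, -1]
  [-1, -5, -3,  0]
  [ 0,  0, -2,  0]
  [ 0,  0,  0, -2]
A Jordan chain for λ = -2 of length 3:
v_1 = (3, -1, 0, 0)ᵀ
v_2 = (10, -3, 0, 0)ᵀ
v_3 = (0, 0, 1, 0)ᵀ

Let N = A − (-2)·I. We want v_3 with N^3 v_3 = 0 but N^2 v_3 ≠ 0; then v_{j-1} := N · v_j for j = 3, …, 2.

Pick v_3 = (0, 0, 1, 0)ᵀ.
Then v_2 = N · v_3 = (10, -3, 0, 0)ᵀ.
Then v_1 = N · v_2 = (3, -1, 0, 0)ᵀ.

Sanity check: (A − (-2)·I) v_1 = (0, 0, 0, 0)ᵀ = 0. ✓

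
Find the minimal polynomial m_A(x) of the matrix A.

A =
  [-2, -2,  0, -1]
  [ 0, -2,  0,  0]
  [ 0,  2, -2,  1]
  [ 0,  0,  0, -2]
x^2 + 4*x + 4

The characteristic polynomial is χ_A(x) = (x + 2)^4, so the eigenvalues are known. The minimal polynomial is
  m_A(x) = Π_λ (x − λ)^{k_λ}
where k_λ is the size of the *largest* Jordan block for λ (equivalently, the smallest k with (A − λI)^k v = 0 for every generalised eigenvector v of λ).

  λ = -2: largest Jordan block has size 2, contributing (x + 2)^2

So m_A(x) = (x + 2)^2 = x^2 + 4*x + 4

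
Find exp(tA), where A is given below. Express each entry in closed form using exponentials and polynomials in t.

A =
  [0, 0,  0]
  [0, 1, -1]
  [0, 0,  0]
e^{tA} =
  [1, 0, 0]
  [0, exp(t), 1 - exp(t)]
  [0, 0, 1]

Strategy: write A = P · J · P⁻¹ where J is a Jordan canonical form, so e^{tA} = P · e^{tJ} · P⁻¹, and e^{tJ} can be computed block-by-block.

A has Jordan form
J =
  [0, 0, 0]
  [0, 0, 0]
  [0, 0, 1]
(up to reordering of blocks).

Per-block formulas:
  For a 1×1 block at λ = 1: exp(t · [1]) = [e^(1t)].
  For a 1×1 block at λ = 0: exp(t · [0]) = [e^(0t)].

After assembling e^{tJ} and conjugating by P, we get:

e^{tA} =
  [1, 0, 0]
  [0, exp(t), 1 - exp(t)]
  [0, 0, 1]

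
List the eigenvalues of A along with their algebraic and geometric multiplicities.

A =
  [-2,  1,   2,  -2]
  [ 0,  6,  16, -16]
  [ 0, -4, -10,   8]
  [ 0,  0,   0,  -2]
λ = -2: alg = 4, geom = 3

Step 1 — factor the characteristic polynomial to read off the algebraic multiplicities:
  χ_A(x) = (x + 2)^4

Step 2 — compute geometric multiplicities via the rank-nullity identity g(λ) = n − rank(A − λI):
  rank(A − (-2)·I) = 1, so dim ker(A − (-2)·I) = n − 1 = 3

Summary:
  λ = -2: algebraic multiplicity = 4, geometric multiplicity = 3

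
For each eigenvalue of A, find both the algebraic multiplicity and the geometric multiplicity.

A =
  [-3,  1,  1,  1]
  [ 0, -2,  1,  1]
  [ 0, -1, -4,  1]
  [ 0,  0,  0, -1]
λ = -3: alg = 3, geom = 2; λ = -1: alg = 1, geom = 1

Step 1 — factor the characteristic polynomial to read off the algebraic multiplicities:
  χ_A(x) = (x + 1)*(x + 3)^3

Step 2 — compute geometric multiplicities via the rank-nullity identity g(λ) = n − rank(A − λI):
  rank(A − (-3)·I) = 2, so dim ker(A − (-3)·I) = n − 2 = 2
  rank(A − (-1)·I) = 3, so dim ker(A − (-1)·I) = n − 3 = 1

Summary:
  λ = -3: algebraic multiplicity = 3, geometric multiplicity = 2
  λ = -1: algebraic multiplicity = 1, geometric multiplicity = 1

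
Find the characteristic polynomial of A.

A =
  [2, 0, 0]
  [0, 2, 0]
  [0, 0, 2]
x^3 - 6*x^2 + 12*x - 8

Expanding det(x·I − A) (e.g. by cofactor expansion or by noting that A is similar to its Jordan form J, which has the same characteristic polynomial as A) gives
  χ_A(x) = x^3 - 6*x^2 + 12*x - 8
which factors as (x - 2)^3. The eigenvalues (with algebraic multiplicities) are λ = 2 with multiplicity 3.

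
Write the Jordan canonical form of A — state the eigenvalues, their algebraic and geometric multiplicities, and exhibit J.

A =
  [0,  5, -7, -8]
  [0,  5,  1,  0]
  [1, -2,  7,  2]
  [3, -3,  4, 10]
J_1(4) ⊕ J_3(6)

The characteristic polynomial is
  det(x·I − A) = x^4 - 22*x^3 + 180*x^2 - 648*x + 864 = (x - 6)^3*(x - 4)

Eigenvalues and multiplicities (the geometric multiplicity of λ is n − rank(A − λI), which equals the number of Jordan blocks for λ):
  λ = 4: algebraic multiplicity = 1, geometric multiplicity = 1
  λ = 6: algebraic multiplicity = 3, geometric multiplicity = 1

Determining the block sizes for each eigenvalue:
  λ = 4: one block (gm = 1), so the single block has size am = 1 → block sizes [1]
  λ = 6: one block (gm = 1), so the single block has size am = 3 → block sizes [3]

Assembling the blocks gives a Jordan form
J =
  [4, 0, 0, 0]
  [0, 6, 1, 0]
  [0, 0, 6, 1]
  [0, 0, 0, 6]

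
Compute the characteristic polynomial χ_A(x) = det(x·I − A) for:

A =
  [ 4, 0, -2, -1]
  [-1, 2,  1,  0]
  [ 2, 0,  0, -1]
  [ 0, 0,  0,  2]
x^4 - 8*x^3 + 24*x^2 - 32*x + 16

Expanding det(x·I − A) (e.g. by cofactor expansion or by noting that A is similar to its Jordan form J, which has the same characteristic polynomial as A) gives
  χ_A(x) = x^4 - 8*x^3 + 24*x^2 - 32*x + 16
which factors as (x - 2)^4. The eigenvalues (with algebraic multiplicities) are λ = 2 with multiplicity 4.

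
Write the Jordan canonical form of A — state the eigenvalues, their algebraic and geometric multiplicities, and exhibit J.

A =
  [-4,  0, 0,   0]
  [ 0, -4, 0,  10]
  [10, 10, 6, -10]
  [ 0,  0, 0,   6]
J_1(-4) ⊕ J_1(-4) ⊕ J_1(6) ⊕ J_1(6)

The characteristic polynomial is
  det(x·I − A) = x^4 - 4*x^3 - 44*x^2 + 96*x + 576 = (x - 6)^2*(x + 4)^2

Eigenvalues and multiplicities (the geometric multiplicity of λ is n − rank(A − λI), which equals the number of Jordan blocks for λ):
  λ = -4: algebraic multiplicity = 2, geometric multiplicity = 2
  λ = 6: algebraic multiplicity = 2, geometric multiplicity = 2

Determining the block sizes for each eigenvalue:
  λ = -4: gm = am = 2, so every block has size 1 → block sizes [1, 1]
  λ = 6: gm = am = 2, so every block has size 1 → block sizes [1, 1]

Assembling the blocks gives a Jordan form
J =
  [-4,  0, 0, 0]
  [ 0, -4, 0, 0]
  [ 0,  0, 6, 0]
  [ 0,  0, 0, 6]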